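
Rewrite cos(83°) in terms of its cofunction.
cos(83°) = sin(90° - 83°) = sin(7°)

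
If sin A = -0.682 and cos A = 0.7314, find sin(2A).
sin(2A) = 2 sin A cos A = -0.9976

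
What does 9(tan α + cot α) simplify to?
9(tan α + cot α) = 9(sec α csc α) (using Quotient identities)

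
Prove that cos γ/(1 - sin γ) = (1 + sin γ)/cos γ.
RHS = (1 + sin γ)(1 - sin γ) / (cos γ(1 - sin γ)) = (1 - sin²γ) / (cos γ(1 - sin γ)) = cos²γ / (cos γ(1 - sin γ)) = cos γ/(1 - sin γ) = LHS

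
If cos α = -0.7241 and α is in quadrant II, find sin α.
sin α = 0.6897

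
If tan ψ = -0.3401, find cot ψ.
cot ψ = 1/tan ψ = -2.94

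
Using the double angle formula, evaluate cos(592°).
cos(592°) = cos²296° - sin²296° = -0.6157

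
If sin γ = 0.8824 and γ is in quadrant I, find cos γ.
cos γ = 0.4705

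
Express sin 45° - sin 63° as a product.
sin 45° - sin 63° = 2 cos(54°) sin(-9°)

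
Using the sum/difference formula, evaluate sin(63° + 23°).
sin(63° + 23°) = sin 63° cos 23° + cos 63° sin 23° = 0.9976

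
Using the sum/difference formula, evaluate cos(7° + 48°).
cos(7° + 48°) = cos 7° cos 48° - sin 7° sin 48° = 0.5736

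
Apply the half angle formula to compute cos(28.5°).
cos(28.5°) = √((1 + cos 57°)/2) = 0.8788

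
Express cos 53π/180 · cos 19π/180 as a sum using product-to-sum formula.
cos 53π/180 cos 19π/180 = (1/2)[cos(53π/180-19π/180) + cos(53π/180+19π/180)]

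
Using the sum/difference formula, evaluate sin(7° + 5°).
sin(7° + 5°) = sin 7° cos 5° + cos 7° sin 5° = 0.2079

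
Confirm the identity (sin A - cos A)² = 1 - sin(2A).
LHS = sin²A - 2 sin A cos A + cos²A = (sin²A + cos²A) - 2 sin A cos A = 1 - sin(2A) = RHS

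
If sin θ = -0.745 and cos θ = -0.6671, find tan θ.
tan θ = sin θ / cos θ = 1.117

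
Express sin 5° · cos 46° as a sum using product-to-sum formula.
sin 5° cos 46° = (1/2)[sin(5°+46°) + sin(5°-46°)]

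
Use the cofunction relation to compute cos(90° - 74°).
cos(90° - 74°) = sin(74°) = 0.9613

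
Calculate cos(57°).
cos(57°) = 0.5446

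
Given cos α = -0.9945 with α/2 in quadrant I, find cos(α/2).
cos(α/2) = ±√((1 + cos α)/2); positive since α/2 ∈ QI, so cos(α/2) = 0.05244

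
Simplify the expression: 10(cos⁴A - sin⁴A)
10(cos⁴A - sin⁴A) = 10(cos(2A)) (using Factoring + double angle)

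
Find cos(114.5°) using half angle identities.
cos(114.5°) = -√((1 + cos 229°)/2) = -0.4147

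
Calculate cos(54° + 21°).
cos(54° + 21°) = cos 54° cos 21° - sin 54° sin 21° = (√6-√2)/4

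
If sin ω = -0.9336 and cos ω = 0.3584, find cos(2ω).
cos(2ω) = cos²ω - sin²ω = -0.7432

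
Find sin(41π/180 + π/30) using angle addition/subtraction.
sin(41π/180 + π/30) = sin 41π/180 cos π/30 + cos 41π/180 sin π/30 = 0.7314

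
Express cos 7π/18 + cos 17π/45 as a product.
cos 7π/18 + cos 17π/45 = 2 cos(23π/60) cos(π/180)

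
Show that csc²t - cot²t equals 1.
LHS = 1/sin²t - cos²t/sin²t = (1 - cos²t)/sin²t = sin²t/sin²t = 1 = RHS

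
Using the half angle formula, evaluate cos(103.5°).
cos(103.5°) = -√((1 + cos 207°)/2) = -0.2334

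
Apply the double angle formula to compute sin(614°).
sin(614°) = 2 sin 307° cos 307° = -0.9613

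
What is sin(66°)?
sin(66°) = 0.9135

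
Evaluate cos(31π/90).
cos(31π/90) = 0.4695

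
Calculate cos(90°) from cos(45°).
cos(90°) = cos²45° - sin²45° = 0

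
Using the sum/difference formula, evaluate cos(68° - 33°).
cos(68° - 33°) = cos 68° cos 33° + sin 68° sin 33° = 0.8192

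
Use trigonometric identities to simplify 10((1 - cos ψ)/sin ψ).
10((1 - cos ψ)/sin ψ) = 10(tan(ψ/2)) (using Half angle)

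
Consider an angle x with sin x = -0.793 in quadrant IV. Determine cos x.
cos x = √(1 - sin²x) = 0.6092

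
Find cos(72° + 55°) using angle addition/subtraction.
cos(72° + 55°) = cos 72° cos 55° - sin 72° sin 55° = -0.6018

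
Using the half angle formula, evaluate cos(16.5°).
cos(16.5°) = √((1 + cos 33°)/2) = 0.9588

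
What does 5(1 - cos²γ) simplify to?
5(1 - cos²γ) = 5(sin²γ) (using Pythagorean identity)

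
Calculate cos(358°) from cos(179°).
cos(358°) = cos²179° - sin²179° = 0.9994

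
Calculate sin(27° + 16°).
sin(27° + 16°) = sin 27° cos 16° + cos 27° sin 16° = 0.682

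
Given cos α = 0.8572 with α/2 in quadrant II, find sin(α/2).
sin(α/2) = ±√((1 - cos α)/2); positive since α/2 ∈ QII, so sin(α/2) = 0.2672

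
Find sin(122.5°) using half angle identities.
sin(122.5°) = √((1 - cos 245°)/2) = 0.8434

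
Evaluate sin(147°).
sin(147°) = 0.5446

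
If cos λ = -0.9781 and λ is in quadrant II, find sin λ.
sin λ = 0.2081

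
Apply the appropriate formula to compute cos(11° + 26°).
cos(11° + 26°) = cos 11° cos 26° - sin 11° sin 26° = 0.7986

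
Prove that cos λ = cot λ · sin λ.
RHS = (cos λ/sin λ) · sin λ = cos λ = LHS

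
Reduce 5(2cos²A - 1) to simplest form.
5(2cos²A - 1) = 5(cos(2A)) (using Double angle)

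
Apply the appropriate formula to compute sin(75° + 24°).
sin(75° + 24°) = sin 75° cos 24° + cos 75° sin 24° = 0.9877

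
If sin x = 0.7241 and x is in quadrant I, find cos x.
cos x = 0.6897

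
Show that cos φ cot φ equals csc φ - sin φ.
RHS = 1/sin φ - sin φ = (1 - sin²φ)/sin φ = cos²φ/sin φ = cos φ · (cos φ/sin φ) = cos φ cot φ = LHS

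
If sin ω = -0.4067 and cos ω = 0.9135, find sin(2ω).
sin(2ω) = 2 sin ω cos ω = -0.743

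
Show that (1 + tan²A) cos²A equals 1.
LHS = sec²A · cos²A = (1/cos²A) · cos²A = 1 = RHS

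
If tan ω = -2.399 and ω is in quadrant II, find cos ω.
cos ω = -0.3848 (using tan²ω + 1 = sec²ω)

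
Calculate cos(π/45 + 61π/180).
cos(π/45 + 61π/180) = cos π/45 cos 61π/180 - sin π/45 sin 61π/180 = 0.4226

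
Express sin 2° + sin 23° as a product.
sin 2° + sin 23° = 2 sin(12.5°) cos(-10.5°)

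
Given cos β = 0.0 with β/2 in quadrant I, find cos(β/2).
cos(β/2) = ±√((1 + cos β)/2); positive since β/2 ∈ QI, so cos(β/2) = √2/2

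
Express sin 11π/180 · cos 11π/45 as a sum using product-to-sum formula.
sin 11π/180 cos 11π/45 = (1/2)[sin(11π/180+11π/45) + sin(11π/180-11π/45)]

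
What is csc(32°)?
csc(32°) = 1.887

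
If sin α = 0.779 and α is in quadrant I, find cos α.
cos α = 0.627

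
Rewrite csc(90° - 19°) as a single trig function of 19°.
csc(90° - 19°) = sec(19°)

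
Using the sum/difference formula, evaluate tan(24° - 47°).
tan(24° - 47°) = (tan 24° - tan 47°)/(1 + tan 24° tan 47°) = -0.4245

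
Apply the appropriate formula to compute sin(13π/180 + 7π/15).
sin(13π/180 + 7π/15) = sin 13π/180 cos 7π/15 + cos 13π/180 sin 7π/15 = 0.9925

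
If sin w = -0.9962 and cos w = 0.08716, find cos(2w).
cos(2w) = cos²w - sin²w = -0.9848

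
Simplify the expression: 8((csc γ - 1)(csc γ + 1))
8((csc γ - 1)(csc γ + 1)) = 8(cot²γ) (using Diff. of squares)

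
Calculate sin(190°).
sin(190°) = -0.1736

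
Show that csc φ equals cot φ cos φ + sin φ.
RHS = cos²φ/sin φ + sin φ = (cos²φ + sin²φ)/sin φ = 1/sin φ = csc φ = LHS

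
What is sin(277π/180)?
sin(277π/180) = -0.9925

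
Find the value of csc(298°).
csc(298°) = -1.133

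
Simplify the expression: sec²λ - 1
sec²λ - 1 = tan²λ (using Pythagorean identity)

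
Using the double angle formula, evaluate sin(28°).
sin(28°) = 2 sin 14° cos 14° = 0.4695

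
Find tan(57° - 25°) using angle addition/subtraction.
tan(57° - 25°) = (tan 57° - tan 25°)/(1 + tan 57° tan 25°) = 0.6249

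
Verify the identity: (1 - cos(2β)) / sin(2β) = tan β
LHS = 2sin²β / (2 sin β cos β) = sin β/cos β = tan β = RHS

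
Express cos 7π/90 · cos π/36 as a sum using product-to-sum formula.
cos 7π/90 cos π/36 = (1/2)[cos(7π/90-π/36) + cos(7π/90+π/36)]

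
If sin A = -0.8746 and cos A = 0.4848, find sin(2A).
sin(2A) = 2 sin A cos A = -0.848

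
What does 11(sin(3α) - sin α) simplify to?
11(sin(3α) - sin α) = 11(2 cos(2α) sin α) (using Sum-to-product)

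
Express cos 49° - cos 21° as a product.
cos 49° - cos 21° = -2 sin(35°) sin(14°)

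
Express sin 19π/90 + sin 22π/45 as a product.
sin 19π/90 + sin 22π/45 = 2 sin(7π/20) cos(-5π/36)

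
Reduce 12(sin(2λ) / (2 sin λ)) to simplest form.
12(sin(2λ) / (2 sin λ)) = 12(cos λ) (using Double angle)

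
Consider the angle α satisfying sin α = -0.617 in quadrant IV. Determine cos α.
cos α = √(1 - sin²α) = 0.787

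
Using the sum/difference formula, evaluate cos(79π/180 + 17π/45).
cos(79π/180 + 17π/45) = cos 79π/180 cos 17π/45 - sin 79π/180 sin 17π/45 = -0.8387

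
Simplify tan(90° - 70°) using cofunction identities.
tan(90° - 70°) = cot(70°)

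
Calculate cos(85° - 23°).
cos(85° - 23°) = cos 85° cos 23° + sin 85° sin 23° = 0.4695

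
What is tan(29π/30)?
tan(29π/30) = -0.1051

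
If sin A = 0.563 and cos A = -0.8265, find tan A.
tan A = sin A / cos A = -0.6812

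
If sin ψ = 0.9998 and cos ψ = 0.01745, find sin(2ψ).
sin(2ψ) = 2 sin ψ cos ψ = 0.03489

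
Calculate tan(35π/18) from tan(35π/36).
tan(35π/18) = 2 tan 35π/36 / (1 - tan²35π/36) = -0.1763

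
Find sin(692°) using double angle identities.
sin(692°) = 2 sin 346° cos 346° = -0.4695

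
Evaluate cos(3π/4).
cos(3π/4) = -√2/2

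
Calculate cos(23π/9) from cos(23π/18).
cos(23π/9) = cos²23π/18 - sin²23π/18 = -0.1736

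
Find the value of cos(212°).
cos(212°) = -0.848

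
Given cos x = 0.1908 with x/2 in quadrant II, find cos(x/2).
cos(x/2) = ±√((1 + cos x)/2); negative since x/2 ∈ QII, so cos(x/2) = -0.7716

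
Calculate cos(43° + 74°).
cos(43° + 74°) = cos 43° cos 74° - sin 43° sin 74° = -0.454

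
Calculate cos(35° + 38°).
cos(35° + 38°) = cos 35° cos 38° - sin 35° sin 38° = 0.2924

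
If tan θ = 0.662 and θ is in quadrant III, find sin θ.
sin θ = -0.552 (using tan²θ + 1 = sec²θ)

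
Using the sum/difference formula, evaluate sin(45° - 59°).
sin(45° - 59°) = sin 45° cos 59° - cos 45° sin 59° = -0.2419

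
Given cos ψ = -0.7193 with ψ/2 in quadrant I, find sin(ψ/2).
sin(ψ/2) = ±√((1 - cos ψ)/2); positive since ψ/2 ∈ QI, so sin(ψ/2) = 0.9272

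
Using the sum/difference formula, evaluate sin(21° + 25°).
sin(21° + 25°) = sin 21° cos 25° + cos 21° sin 25° = 0.7193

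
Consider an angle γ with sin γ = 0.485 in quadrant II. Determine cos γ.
cos γ = ±√(1 - sin²γ) = -0.8745 (negative in QII)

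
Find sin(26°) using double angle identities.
sin(26°) = 2 sin 13° cos 13° = 0.4384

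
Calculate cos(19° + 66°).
cos(19° + 66°) = cos 19° cos 66° - sin 19° sin 66° = 0.08716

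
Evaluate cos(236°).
cos(236°) = -0.5592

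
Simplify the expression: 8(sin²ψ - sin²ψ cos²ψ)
8(sin²ψ - sin²ψ cos²ψ) = 8(sin⁴ψ) (using Factoring)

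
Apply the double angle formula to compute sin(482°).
sin(482°) = 2 sin 241° cos 241° = 0.848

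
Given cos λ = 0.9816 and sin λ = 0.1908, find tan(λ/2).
tan(λ/2) = sin λ / (1 + cos λ) = 0.09629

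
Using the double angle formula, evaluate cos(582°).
cos(582°) = 2cos²291° - 1 = -0.7431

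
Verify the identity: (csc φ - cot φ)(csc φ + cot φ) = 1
LHS = csc²φ - cot²φ = (1 + cot²φ) - cot²φ = 1 = RHS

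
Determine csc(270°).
csc(270°) = -1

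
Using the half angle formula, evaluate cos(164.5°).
cos(164.5°) = -√((1 + cos 329°)/2) = -0.9636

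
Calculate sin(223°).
sin(223°) = -0.682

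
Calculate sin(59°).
sin(59°) = 0.8572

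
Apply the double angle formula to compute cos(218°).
cos(218°) = cos²109° - sin²109° = -0.788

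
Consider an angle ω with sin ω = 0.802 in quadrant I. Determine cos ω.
cos ω = √(1 - sin²ω) = 0.5973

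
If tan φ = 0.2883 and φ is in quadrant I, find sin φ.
sin φ = 0.277 (using tan²φ + 1 = sec²φ)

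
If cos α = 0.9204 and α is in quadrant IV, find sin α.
sin α = -0.391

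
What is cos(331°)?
cos(331°) = 0.8746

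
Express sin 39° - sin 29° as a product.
sin 39° - sin 29° = 2 cos(34°) sin(5°)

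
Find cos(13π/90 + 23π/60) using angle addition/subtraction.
cos(13π/90 + 23π/60) = cos 13π/90 cos 23π/60 - sin 13π/90 sin 23π/60 = -0.08716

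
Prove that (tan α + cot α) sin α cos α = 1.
LHS = (sin α/cos α + cos α/sin α) sin α cos α = ((sin²α + cos²α)/(sin α cos α)) · sin α cos α = sin²α + cos²α = 1 = RHS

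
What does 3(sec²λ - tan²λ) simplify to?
3(sec²λ - tan²λ) = 3 (using Pythagorean identity)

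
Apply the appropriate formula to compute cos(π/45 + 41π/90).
cos(π/45 + 41π/90) = cos π/45 cos 41π/90 - sin π/45 sin 41π/90 = 0.06976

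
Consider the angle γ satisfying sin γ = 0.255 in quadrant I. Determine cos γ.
cos γ = √(1 - sin²γ) = 0.9669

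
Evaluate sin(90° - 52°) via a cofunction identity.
sin(90° - 52°) = cos(52°) = 0.6157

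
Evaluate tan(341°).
tan(341°) = -0.3443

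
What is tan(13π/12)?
tan(13π/12) = 2-√3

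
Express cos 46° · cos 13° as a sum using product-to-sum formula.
cos 46° cos 13° = (1/2)[cos(46°-13°) + cos(46°+13°)]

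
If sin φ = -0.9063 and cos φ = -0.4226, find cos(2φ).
cos(2φ) = cos²φ - sin²φ = -0.6428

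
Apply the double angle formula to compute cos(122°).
cos(122°) = cos²61° - sin²61° = -0.5299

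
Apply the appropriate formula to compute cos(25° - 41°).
cos(25° - 41°) = cos 25° cos 41° + sin 25° sin 41° = 0.9613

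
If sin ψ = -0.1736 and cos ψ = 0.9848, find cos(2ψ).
cos(2ψ) = cos²ψ - sin²ψ = 0.9397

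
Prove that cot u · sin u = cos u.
LHS = (cos u/sin u) · sin u = cos u = RHS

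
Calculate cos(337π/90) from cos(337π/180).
cos(337π/90) = cos²337π/180 - sin²337π/180 = 0.6947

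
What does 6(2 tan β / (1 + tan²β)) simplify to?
6(2 tan β / (1 + tan²β)) = 6(sin(2β)) (using Double angle)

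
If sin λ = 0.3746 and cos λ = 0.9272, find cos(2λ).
cos(2λ) = cos²λ - sin²λ = 0.7194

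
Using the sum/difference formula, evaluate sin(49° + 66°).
sin(49° + 66°) = sin 49° cos 66° + cos 49° sin 66° = 0.9063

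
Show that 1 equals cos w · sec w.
RHS = cos w · (1/cos w) = 1 = LHS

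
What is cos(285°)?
cos(285°) = (√6-√2)/4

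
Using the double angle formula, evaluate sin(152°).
sin(152°) = 2 sin 76° cos 76° = 0.4695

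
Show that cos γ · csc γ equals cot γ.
LHS = cos γ · (1/sin γ) = cos γ/sin γ = cot γ = RHS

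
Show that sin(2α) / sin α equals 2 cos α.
LHS = 2 sin α cos α / sin α = 2 cos α = RHS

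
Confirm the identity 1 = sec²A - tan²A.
RHS = 1/cos²A - sin²A/cos²A = (1 - sin²A)/cos²A = cos²A/cos²A = 1 = LHS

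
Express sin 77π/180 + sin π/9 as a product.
sin 77π/180 + sin π/9 = 2 sin(97π/360) cos(19π/120)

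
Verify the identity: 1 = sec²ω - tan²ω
RHS = 1/cos²ω - sin²ω/cos²ω = (1 - sin²ω)/cos²ω = cos²ω/cos²ω = 1 = LHS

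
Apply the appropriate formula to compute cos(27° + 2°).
cos(27° + 2°) = cos 27° cos 2° - sin 27° sin 2° = 0.8746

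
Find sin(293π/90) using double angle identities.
sin(293π/90) = 2 sin 293π/180 cos 293π/180 = -0.7193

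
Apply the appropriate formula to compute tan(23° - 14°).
tan(23° - 14°) = (tan 23° - tan 14°)/(1 + tan 23° tan 14°) = 0.1584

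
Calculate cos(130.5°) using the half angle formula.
cos(130.5°) = -√((1 + cos 261°)/2) = -0.6494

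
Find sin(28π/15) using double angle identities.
sin(28π/15) = 2 sin 14π/15 cos 14π/15 = -0.4067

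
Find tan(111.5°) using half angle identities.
tan(111.5°) = sin 223° / (1 + cos 223°) = -2.539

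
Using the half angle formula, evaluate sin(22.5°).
sin(22.5°) = √((1 - cos 45°)/2) = √(2-√2)/2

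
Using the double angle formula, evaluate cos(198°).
cos(198°) = cos²99° - sin²99° = -0.9511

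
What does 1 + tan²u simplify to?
1 + tan²u = sec²u (using Pythagorean identity)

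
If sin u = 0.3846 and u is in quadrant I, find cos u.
cos u = 0.9231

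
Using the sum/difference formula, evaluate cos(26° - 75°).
cos(26° - 75°) = cos 26° cos 75° + sin 26° sin 75° = 0.6561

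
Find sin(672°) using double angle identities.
sin(672°) = 2 sin 336° cos 336° = -0.7431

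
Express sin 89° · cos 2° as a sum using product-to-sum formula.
sin 89° cos 2° = (1/2)[sin(89°+2°) + sin(89°-2°)]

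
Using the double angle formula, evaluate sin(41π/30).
sin(41π/30) = 2 sin 41π/60 cos 41π/60 = -0.9135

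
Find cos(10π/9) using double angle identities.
cos(10π/9) = cos²5π/9 - sin²5π/9 = -0.9397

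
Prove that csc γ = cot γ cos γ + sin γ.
RHS = cos²γ/sin γ + sin γ = (cos²γ + sin²γ)/sin γ = 1/sin γ = csc γ = LHS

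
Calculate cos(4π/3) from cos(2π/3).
cos(4π/3) = 2cos²2π/3 - 1 = -1/2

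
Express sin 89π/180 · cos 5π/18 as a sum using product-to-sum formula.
sin 89π/180 cos 5π/18 = (1/2)[sin(89π/180+5π/18) + sin(89π/180-5π/18)]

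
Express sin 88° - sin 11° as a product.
sin 88° - sin 11° = 2 cos(49.5°) sin(38.5°)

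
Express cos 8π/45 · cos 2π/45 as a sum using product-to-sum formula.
cos 8π/45 cos 2π/45 = (1/2)[cos(8π/45-2π/45) + cos(8π/45+2π/45)]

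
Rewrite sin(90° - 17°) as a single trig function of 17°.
sin(90° - 17°) = cos(17°)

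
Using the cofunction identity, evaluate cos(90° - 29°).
cos(90° - 29°) = sin(29°) = 0.4848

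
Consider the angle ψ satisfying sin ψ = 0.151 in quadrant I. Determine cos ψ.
cos ψ = √(1 - sin²ψ) = 0.9885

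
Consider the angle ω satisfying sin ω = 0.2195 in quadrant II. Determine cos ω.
cos ω = ±√(1 - sin²ω) = -0.9756 (negative in QII)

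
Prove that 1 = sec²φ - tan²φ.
RHS = 1/cos²φ - sin²φ/cos²φ = (1 - sin²φ)/cos²φ = cos²φ/cos²φ = 1 = LHS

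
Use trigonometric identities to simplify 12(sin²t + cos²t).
12(sin²t + cos²t) = 12 (using Pythagorean identity)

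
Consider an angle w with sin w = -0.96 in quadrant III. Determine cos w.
cos w = ±√(1 - sin²w) = -0.28 (negative in QIII)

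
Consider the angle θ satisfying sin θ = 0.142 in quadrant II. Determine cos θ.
cos θ = ±√(1 - sin²θ) = -0.9899 (negative in QII)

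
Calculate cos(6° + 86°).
cos(6° + 86°) = cos 6° cos 86° - sin 6° sin 86° = -0.0349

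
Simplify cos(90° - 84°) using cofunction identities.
cos(90° - 84°) = sin(84°)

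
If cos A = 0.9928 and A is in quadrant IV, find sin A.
sin A = -0.1198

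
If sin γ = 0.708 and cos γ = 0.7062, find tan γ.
tan γ = sin γ / cos γ = 1.003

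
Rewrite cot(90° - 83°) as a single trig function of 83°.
cot(90° - 83°) = tan(83°)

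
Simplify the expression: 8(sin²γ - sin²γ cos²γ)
8(sin²γ - sin²γ cos²γ) = 8(sin⁴γ) (using Factoring)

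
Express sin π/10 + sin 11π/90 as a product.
sin π/10 + sin 11π/90 = 2 sin(π/9) cos(-π/90)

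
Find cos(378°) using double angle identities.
cos(378°) = cos²189° - sin²189° = 0.9511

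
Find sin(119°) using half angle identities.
sin(119°) = √((1 - cos 238°)/2) = 0.8746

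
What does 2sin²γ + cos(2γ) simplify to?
2sin²γ + cos(2γ) = 1 (using Double angle)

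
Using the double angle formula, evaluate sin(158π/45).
sin(158π/45) = 2 sin 79π/45 cos 79π/45 = -0.9994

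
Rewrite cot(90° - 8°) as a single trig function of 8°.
cot(90° - 8°) = tan(8°)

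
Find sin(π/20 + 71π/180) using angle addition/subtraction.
sin(π/20 + 71π/180) = sin π/20 cos 71π/180 + cos π/20 sin 71π/180 = 0.9848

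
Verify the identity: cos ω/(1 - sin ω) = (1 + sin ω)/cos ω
RHS = (1 + sin ω)(1 - sin ω) / (cos ω(1 - sin ω)) = (1 - sin²ω) / (cos ω(1 - sin ω)) = cos²ω / (cos ω(1 - sin ω)) = cos ω/(1 - sin ω) = LHS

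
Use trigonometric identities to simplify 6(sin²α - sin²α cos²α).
6(sin²α - sin²α cos²α) = 6(sin⁴α) (using Factoring)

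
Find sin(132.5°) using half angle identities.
sin(132.5°) = √((1 - cos 265°)/2) = 0.7373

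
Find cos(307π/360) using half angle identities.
cos(307π/360) = -√((1 + cos 307π/180)/2) = -0.8949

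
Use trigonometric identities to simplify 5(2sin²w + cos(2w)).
5(2sin²w + cos(2w)) = 5 (using Double angle)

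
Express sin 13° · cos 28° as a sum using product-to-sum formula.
sin 13° cos 28° = (1/2)[sin(13°+28°) + sin(13°-28°)]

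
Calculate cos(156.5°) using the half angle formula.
cos(156.5°) = -√((1 + cos 313°)/2) = -0.9171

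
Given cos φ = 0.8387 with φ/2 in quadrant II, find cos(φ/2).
cos(φ/2) = ±√((1 + cos φ)/2); negative since φ/2 ∈ QII, so cos(φ/2) = -0.9588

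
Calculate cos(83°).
cos(83°) = 0.1219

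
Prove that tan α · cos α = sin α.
LHS = (sin α/cos α) · cos α = sin α = RHS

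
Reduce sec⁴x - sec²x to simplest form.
sec⁴x - sec²x = tan⁴x + tan²x (using Pythagorean)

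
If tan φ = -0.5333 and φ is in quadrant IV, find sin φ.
sin φ = -0.4706 (using tan²φ + 1 = sec²φ)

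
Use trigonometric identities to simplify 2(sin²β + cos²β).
2(sin²β + cos²β) = 2 (using Pythagorean identity)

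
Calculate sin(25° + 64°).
sin(25° + 64°) = sin 25° cos 64° + cos 25° sin 64° = 0.9998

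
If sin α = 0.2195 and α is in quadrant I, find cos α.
cos α = 0.9756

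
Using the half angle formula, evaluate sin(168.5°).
sin(168.5°) = √((1 - cos 337°)/2) = 0.1994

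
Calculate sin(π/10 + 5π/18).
sin(π/10 + 5π/18) = sin π/10 cos 5π/18 + cos π/10 sin 5π/18 = 0.9272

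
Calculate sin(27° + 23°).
sin(27° + 23°) = sin 27° cos 23° + cos 27° sin 23° = 0.766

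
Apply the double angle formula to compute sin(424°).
sin(424°) = 2 sin 212° cos 212° = 0.8988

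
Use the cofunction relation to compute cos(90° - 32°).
cos(90° - 32°) = sin(32°) = 0.5299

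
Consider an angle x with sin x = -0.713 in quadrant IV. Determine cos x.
cos x = √(1 - sin²x) = 0.7012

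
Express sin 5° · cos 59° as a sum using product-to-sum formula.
sin 5° cos 59° = (1/2)[sin(5°+59°) + sin(5°-59°)]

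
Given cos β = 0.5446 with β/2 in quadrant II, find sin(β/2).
sin(β/2) = ±√((1 - cos β)/2); positive since β/2 ∈ QII, so sin(β/2) = 0.4772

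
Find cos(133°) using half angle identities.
cos(133°) = -√((1 + cos 266°)/2) = -0.682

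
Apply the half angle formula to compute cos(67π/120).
cos(67π/120) = -√((1 + cos 67π/60)/2) = -0.1822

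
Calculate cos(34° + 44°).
cos(34° + 44°) = cos 34° cos 44° - sin 34° sin 44° = 0.2079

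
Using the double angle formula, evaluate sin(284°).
sin(284°) = 2 sin 142° cos 142° = -0.9703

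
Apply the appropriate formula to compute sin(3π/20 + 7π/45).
sin(3π/20 + 7π/45) = sin 3π/20 cos 7π/45 + cos 3π/20 sin 7π/45 = 0.8192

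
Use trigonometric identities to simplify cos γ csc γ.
cos γ csc γ = cot γ (using Reciprocal + quotient)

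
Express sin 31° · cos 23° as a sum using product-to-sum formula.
sin 31° cos 23° = (1/2)[sin(31°+23°) + sin(31°-23°)]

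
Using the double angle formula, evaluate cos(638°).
cos(638°) = cos²319° - sin²319° = 0.1392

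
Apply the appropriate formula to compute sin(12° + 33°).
sin(12° + 33°) = sin 12° cos 33° + cos 12° sin 33° = √2/2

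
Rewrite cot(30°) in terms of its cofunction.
cot(30°) = tan(90° - 30°) = tan(60°)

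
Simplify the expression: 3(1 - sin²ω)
3(1 - sin²ω) = 3(cos²ω) (using Pythagorean identity)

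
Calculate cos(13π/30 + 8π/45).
cos(13π/30 + 8π/45) = cos 13π/30 cos 8π/45 - sin 13π/30 sin 8π/45 = -0.342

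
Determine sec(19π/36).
sec(19π/36) = -11.47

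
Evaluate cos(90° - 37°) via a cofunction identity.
cos(90° - 37°) = sin(37°) = 0.6018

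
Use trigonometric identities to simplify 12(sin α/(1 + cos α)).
12(sin α/(1 + cos α)) = 12(tan(α/2)) (using Half angle)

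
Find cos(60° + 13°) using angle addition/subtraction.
cos(60° + 13°) = cos 60° cos 13° - sin 60° sin 13° = 0.2924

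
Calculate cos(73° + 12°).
cos(73° + 12°) = cos 73° cos 12° - sin 73° sin 12° = 0.08716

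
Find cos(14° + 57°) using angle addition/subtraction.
cos(14° + 57°) = cos 14° cos 57° - sin 14° sin 57° = 0.3256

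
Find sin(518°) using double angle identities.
sin(518°) = 2 sin 259° cos 259° = 0.3746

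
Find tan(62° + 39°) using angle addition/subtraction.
tan(62° + 39°) = (tan 62° + tan 39°)/(1 - tan 62° tan 39°) = -5.145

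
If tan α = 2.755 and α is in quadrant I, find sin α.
sin α = 0.94 (using tan²α + 1 = sec²α)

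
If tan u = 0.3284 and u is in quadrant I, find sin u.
sin u = 0.312 (using tan²u + 1 = sec²u)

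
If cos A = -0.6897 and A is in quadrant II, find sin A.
sin A = 0.7241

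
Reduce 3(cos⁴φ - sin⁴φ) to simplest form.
3(cos⁴φ - sin⁴φ) = 3(cos(2φ)) (using Factoring + double angle)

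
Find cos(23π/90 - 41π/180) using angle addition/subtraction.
cos(23π/90 - 41π/180) = cos 23π/90 cos 41π/180 + sin 23π/90 sin 41π/180 = 0.9962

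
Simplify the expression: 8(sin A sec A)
8(sin A sec A) = 8(tan A) (using Reciprocal + quotient)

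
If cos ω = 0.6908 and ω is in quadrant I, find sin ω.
sin ω = 0.723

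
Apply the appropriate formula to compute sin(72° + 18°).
sin(72° + 18°) = sin 72° cos 18° + cos 72° sin 18° = 1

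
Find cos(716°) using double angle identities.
cos(716°) = cos²358° - sin²358° = 0.9976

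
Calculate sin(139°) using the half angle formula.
sin(139°) = √((1 - cos 278°)/2) = 0.6561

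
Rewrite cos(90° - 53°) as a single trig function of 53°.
cos(90° - 53°) = sin(53°)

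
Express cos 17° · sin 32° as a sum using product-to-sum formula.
cos 17° sin 32° = (1/2)[sin(17°+32°) - sin(17°-32°)]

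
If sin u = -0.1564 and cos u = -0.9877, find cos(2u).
cos(2u) = cos²u - sin²u = 0.9511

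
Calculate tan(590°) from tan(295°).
tan(590°) = 2 tan 295° / (1 - tan²295°) = 1.192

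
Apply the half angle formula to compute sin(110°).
sin(110°) = √((1 - cos 220°)/2) = 0.9397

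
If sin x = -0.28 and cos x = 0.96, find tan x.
tan x = sin x / cos x = -0.2917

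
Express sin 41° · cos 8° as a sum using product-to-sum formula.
sin 41° cos 8° = (1/2)[sin(41°+8°) + sin(41°-8°)]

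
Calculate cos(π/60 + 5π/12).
cos(π/60 + 5π/12) = cos π/60 cos 5π/12 - sin π/60 sin 5π/12 = 0.2079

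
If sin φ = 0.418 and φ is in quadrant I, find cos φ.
cos φ = 0.9084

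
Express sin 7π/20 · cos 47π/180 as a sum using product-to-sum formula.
sin 7π/20 cos 47π/180 = (1/2)[sin(7π/20+47π/180) + sin(7π/20-47π/180)]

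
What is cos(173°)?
cos(173°) = -0.9925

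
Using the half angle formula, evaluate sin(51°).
sin(51°) = √((1 - cos 102°)/2) = 0.7771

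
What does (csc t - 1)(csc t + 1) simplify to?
(csc t - 1)(csc t + 1) = cot²t (using Diff. of squares)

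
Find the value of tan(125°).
tan(125°) = -1.428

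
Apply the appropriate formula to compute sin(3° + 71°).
sin(3° + 71°) = sin 3° cos 71° + cos 3° sin 71° = 0.9613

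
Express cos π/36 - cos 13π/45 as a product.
cos π/36 - cos 13π/45 = -2 sin(19π/120) sin(-47π/360)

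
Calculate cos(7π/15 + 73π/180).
cos(7π/15 + 73π/180) = cos 7π/15 cos 73π/180 - sin 7π/15 sin 73π/180 = -0.9205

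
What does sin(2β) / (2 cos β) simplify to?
sin(2β) / (2 cos β) = sin β (using Double angle)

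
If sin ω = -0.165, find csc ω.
csc ω = 1/sin ω = -6.061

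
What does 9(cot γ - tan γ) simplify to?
9(cot γ - tan γ) = 9(2 cot(2γ)) (using Double angle)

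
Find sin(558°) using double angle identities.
sin(558°) = 2 sin 279° cos 279° = -0.309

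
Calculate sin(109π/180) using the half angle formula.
sin(109π/180) = √((1 - cos 109π/90)/2) = 0.9455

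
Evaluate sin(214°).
sin(214°) = -0.5592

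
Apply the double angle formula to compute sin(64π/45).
sin(64π/45) = 2 sin 32π/45 cos 32π/45 = -0.9703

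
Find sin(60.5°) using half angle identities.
sin(60.5°) = √((1 - cos 121°)/2) = 0.8704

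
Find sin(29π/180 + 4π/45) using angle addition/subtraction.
sin(29π/180 + 4π/45) = sin 29π/180 cos 4π/45 + cos 29π/180 sin 4π/45 = √2/2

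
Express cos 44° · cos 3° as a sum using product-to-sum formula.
cos 44° cos 3° = (1/2)[cos(44°-3°) + cos(44°+3°)]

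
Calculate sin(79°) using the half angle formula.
sin(79°) = √((1 - cos 158°)/2) = 0.9816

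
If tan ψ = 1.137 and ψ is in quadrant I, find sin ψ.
sin ψ = 0.7509 (using tan²ψ + 1 = sec²ψ)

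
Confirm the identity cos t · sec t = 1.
LHS = cos t · (1/cos t) = 1 = RHS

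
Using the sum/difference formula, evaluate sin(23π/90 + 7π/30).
sin(23π/90 + 7π/30) = sin 23π/90 cos 7π/30 + cos 23π/90 sin 7π/30 = 0.9994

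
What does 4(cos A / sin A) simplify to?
4(cos A / sin A) = 4(cot A) (using Quotient identity)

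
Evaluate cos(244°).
cos(244°) = -0.4384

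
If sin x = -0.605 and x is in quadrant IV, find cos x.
cos x = 0.7962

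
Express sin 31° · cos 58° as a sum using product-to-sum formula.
sin 31° cos 58° = (1/2)[sin(31°+58°) + sin(31°-58°)]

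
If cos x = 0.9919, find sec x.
sec x = 1/cos x = 1.008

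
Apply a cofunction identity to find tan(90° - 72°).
tan(90° - 72°) = cot(72°) = 0.3249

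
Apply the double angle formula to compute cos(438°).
cos(438°) = cos²219° - sin²219° = 0.2079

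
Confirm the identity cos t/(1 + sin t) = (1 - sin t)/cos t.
RHS = (1 - sin t)(1 + sin t) / (cos t(1 + sin t)) = (1 - sin²t) / (cos t(1 + sin t)) = cos²t / (cos t(1 + sin t)) = cos t/(1 + sin t) = LHS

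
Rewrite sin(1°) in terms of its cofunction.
sin(1°) = cos(90° - 1°) = cos(89°)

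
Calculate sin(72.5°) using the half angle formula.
sin(72.5°) = √((1 - cos 145°)/2) = 0.9537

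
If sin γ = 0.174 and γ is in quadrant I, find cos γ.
cos γ = 0.9847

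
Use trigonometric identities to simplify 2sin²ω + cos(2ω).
2sin²ω + cos(2ω) = 1 (using Double angle)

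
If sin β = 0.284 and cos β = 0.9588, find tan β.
tan β = sin β / cos β = 0.2962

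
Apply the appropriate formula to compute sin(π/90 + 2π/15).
sin(π/90 + 2π/15) = sin π/90 cos 2π/15 + cos π/90 sin 2π/15 = 0.4384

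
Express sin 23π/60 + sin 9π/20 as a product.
sin 23π/60 + sin 9π/20 = 2 sin(5π/12) cos(-π/30)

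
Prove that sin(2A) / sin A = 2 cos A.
LHS = 2 sin A cos A / sin A = 2 cos A = RHS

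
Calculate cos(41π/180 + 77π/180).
cos(41π/180 + 77π/180) = cos 41π/180 cos 77π/180 - sin 41π/180 sin 77π/180 = -0.4695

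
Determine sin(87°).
sin(87°) = 0.9986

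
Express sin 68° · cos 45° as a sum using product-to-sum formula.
sin 68° cos 45° = (1/2)[sin(68°+45°) + sin(68°-45°)]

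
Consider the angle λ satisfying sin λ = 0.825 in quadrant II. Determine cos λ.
cos λ = ±√(1 - sin²λ) = -0.5651 (negative in QII)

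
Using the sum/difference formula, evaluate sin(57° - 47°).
sin(57° - 47°) = sin 57° cos 47° - cos 57° sin 47° = 0.1736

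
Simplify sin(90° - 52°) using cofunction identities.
sin(90° - 52°) = cos(52°)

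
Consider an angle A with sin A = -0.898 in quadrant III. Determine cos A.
cos A = ±√(1 - sin²A) = -0.44 (negative in QIII)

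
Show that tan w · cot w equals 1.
LHS = (sin w/cos w) · (cos w/sin w) = 1 = RHS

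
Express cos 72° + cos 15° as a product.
cos 72° + cos 15° = 2 cos(43.5°) cos(28.5°)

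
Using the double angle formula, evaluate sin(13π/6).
sin(13π/6) = 2 sin 13π/12 cos 13π/12 = 1/2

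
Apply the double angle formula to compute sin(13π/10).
sin(13π/10) = 2 sin 13π/20 cos 13π/20 = -0.809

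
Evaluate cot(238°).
cot(238°) = 0.6249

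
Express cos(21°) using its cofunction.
cos(21°) = sin(90° - 21°) = sin(69°)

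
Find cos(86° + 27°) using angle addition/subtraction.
cos(86° + 27°) = cos 86° cos 27° - sin 86° sin 27° = -0.3907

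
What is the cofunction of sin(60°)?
sin(60°) = cos(90° - 60°) = cos(30°)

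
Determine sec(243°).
sec(243°) = -2.203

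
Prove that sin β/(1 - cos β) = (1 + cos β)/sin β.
LHS = sin β(1 + cos β) / ((1 - cos β)(1 + cos β)) = sin β(1 + cos β) / (1 - cos²β) = sin β(1 + cos β) / sin²β = (1 + cos β)/sin β = RHS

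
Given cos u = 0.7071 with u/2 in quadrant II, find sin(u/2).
sin(u/2) = ±√((1 - cos u)/2); positive since u/2 ∈ QII, so sin(u/2) = 0.3827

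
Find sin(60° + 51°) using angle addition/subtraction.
sin(60° + 51°) = sin 60° cos 51° + cos 60° sin 51° = 0.9336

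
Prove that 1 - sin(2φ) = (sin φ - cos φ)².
RHS = sin²φ - 2 sin φ cos φ + cos²φ = (sin²φ + cos²φ) - 2 sin φ cos φ = 1 - sin(2φ) = LHS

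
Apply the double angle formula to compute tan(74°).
tan(74°) = 2 tan 37° / (1 - tan²37°) = 3.487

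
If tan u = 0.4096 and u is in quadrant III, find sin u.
sin u = -0.379 (using tan²u + 1 = sec²u)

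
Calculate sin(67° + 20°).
sin(67° + 20°) = sin 67° cos 20° + cos 67° sin 20° = 0.9986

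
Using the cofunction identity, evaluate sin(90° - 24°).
sin(90° - 24°) = cos(24°) = 0.9135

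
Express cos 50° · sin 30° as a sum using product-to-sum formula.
cos 50° sin 30° = (1/2)[sin(50°+30°) - sin(50°-30°)]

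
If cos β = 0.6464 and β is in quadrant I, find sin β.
sin β = 0.763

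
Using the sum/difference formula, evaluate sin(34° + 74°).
sin(34° + 74°) = sin 34° cos 74° + cos 34° sin 74° = 0.9511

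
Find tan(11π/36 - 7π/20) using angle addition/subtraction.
tan(11π/36 - 7π/20) = (tan 11π/36 - tan 7π/20)/(1 + tan 11π/36 tan 7π/20) = -0.1405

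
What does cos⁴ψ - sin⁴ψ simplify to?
cos⁴ψ - sin⁴ψ = cos(2ψ) (using Factoring + double angle)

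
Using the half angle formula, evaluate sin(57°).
sin(57°) = √((1 - cos 114°)/2) = 0.8387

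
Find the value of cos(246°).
cos(246°) = -0.4067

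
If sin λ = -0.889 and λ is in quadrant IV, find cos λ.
cos λ = 0.4579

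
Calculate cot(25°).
cot(25°) = 2.145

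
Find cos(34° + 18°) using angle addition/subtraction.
cos(34° + 18°) = cos 34° cos 18° - sin 34° sin 18° = 0.6157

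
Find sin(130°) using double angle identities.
sin(130°) = 2 sin 65° cos 65° = 0.766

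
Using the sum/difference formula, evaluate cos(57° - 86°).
cos(57° - 86°) = cos 57° cos 86° + sin 57° sin 86° = 0.8746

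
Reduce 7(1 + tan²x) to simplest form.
7(1 + tan²x) = 7(sec²x) (using Pythagorean identity)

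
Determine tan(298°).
tan(298°) = -1.881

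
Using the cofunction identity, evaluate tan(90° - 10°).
tan(90° - 10°) = cot(10°) = 5.671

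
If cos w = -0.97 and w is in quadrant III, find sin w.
sin w = -0.2431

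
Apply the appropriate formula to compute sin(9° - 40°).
sin(9° - 40°) = sin 9° cos 40° - cos 9° sin 40° = -0.515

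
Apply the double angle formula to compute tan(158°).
tan(158°) = 2 tan 79° / (1 - tan²79°) = -0.404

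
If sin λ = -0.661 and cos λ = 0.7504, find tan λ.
tan λ = sin λ / cos λ = -0.8809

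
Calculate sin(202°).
sin(202°) = -0.3746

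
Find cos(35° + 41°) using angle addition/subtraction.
cos(35° + 41°) = cos 35° cos 41° - sin 35° sin 41° = 0.2419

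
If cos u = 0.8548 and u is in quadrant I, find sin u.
sin u = 0.519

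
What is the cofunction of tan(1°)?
tan(1°) = cot(90° - 1°) = cot(89°)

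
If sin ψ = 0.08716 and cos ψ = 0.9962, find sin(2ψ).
sin(2ψ) = 2 sin ψ cos ψ = 0.1737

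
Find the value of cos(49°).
cos(49°) = 0.6561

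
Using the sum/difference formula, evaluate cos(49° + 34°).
cos(49° + 34°) = cos 49° cos 34° - sin 49° sin 34° = 0.1219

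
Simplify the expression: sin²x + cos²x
sin²x + cos²x = 1 (using Pythagorean identity)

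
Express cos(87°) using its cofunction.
cos(87°) = sin(90° - 87°) = sin(3°)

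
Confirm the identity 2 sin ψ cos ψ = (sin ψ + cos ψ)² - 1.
RHS = sin²ψ + 2 sin ψ cos ψ + cos²ψ - 1 = (sin²ψ + cos²ψ) + 2 sin ψ cos ψ - 1 = 1 + 2 sin ψ cos ψ - 1 = 2 sin ψ cos ψ = LHS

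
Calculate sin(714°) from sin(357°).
sin(714°) = 2 sin 357° cos 357° = -0.1045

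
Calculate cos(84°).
cos(84°) = 0.1045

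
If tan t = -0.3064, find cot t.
cot t = 1/tan t = -3.264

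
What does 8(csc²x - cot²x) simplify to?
8(csc²x - cot²x) = 8 (using Pythagorean identity)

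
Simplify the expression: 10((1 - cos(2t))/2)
10((1 - cos(2t))/2) = 10(sin²t) (using Power reduction)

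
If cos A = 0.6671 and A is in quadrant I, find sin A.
sin A = 0.745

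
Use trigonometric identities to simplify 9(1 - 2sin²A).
9(1 - 2sin²A) = 9(cos(2A)) (using Double angle)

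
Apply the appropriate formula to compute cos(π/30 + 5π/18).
cos(π/30 + 5π/18) = cos π/30 cos 5π/18 - sin π/30 sin 5π/18 = 0.5592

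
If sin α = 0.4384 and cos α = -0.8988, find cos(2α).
cos(2α) = cos²α - sin²α = 0.6156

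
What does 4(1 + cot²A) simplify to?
4(1 + cot²A) = 4(csc²A) (using Pythagorean identity)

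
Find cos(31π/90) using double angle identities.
cos(31π/90) = cos²31π/180 - sin²31π/180 = 0.4695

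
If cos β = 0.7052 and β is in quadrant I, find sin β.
sin β = 0.709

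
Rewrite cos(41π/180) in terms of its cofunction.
cos(41π/180) = sin(π/2 - 41π/180) = sin(49π/180)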